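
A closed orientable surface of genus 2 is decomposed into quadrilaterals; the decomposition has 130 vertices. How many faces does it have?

132

χ = 2 − 2·2 = -2, and every face is a square so 4F = 2E.
V − E + F = -2 with E = 4F/2 gives 130 − (4/2 − 1)·F = -2, so F = 132 and E = 264.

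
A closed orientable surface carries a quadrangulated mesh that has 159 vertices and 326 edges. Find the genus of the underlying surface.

3

Every face is a square and each edge borders two faces, so 4F = 2·326, giving F = 163.
χ = V − E + F = 159 − 326 + 163 = -4.
For a closed orientable surface χ = 2 − 2g, so g = (2 − (-4))/2 = 3.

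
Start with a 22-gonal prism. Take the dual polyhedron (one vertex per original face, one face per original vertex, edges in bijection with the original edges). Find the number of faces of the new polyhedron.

44

The base solid has V = 44, E = 66, F = 24.
The dual swaps V and F and preserves E: V′ = F = 24, E′ = E = 66, F′ = V = 44.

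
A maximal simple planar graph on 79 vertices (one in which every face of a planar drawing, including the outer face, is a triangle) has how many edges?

In a plane triangulation 3F = 2E and V − E + F = 2, so E = 3V − 6 = 3·79 − 6 = 231.

231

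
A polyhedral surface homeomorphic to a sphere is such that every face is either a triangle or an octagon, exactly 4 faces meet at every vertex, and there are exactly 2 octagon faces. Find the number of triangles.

Let x be the number of triangles; then F = 2 + x.
Edge–face incidences: 2E = 8·2 + 3·x = 16 + 3x.
Every vertex has degree 4, so 4V = 2E.
Euler: V − E + F = 2 ⇒ (2E)/4 − E + (2 + x) = 2.
Multiply by 8: 2·(2E) − 4·(2E) + 8·(2 + x) = 16, i.e. 16 + 8x − 2·(16 + 3x) = 16.
Collecting terms: 2x − 16 = 16, so 2x = 32, so x = 16.
Then 2E = 16 + 3·16 = 64, so E = 32, V = 2E/4 = 16, F = 2 + 16 = 18.

16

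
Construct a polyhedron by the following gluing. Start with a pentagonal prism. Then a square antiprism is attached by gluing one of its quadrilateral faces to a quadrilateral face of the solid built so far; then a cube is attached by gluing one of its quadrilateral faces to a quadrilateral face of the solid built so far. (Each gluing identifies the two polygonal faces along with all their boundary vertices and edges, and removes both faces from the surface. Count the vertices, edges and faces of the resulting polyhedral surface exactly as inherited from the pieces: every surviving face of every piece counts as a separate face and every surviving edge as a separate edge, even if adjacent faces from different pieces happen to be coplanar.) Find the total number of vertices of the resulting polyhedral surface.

18

A pentagonal prism: V=10, E=15, F=7.
Attach a square antiprism (V=8, E=16, F=10) along a 4-gon: merge 4 vertices and 4 edges, delete both glued faces → V=14, E=27, F=15.
Attach a cube (V=8, E=12, F=6) along a 4-gon: merge 4 vertices and 4 edges, delete both glued faces → V=18, E=35, F=19.
Check: V − E + F = 18 − 35 + 19 = 2.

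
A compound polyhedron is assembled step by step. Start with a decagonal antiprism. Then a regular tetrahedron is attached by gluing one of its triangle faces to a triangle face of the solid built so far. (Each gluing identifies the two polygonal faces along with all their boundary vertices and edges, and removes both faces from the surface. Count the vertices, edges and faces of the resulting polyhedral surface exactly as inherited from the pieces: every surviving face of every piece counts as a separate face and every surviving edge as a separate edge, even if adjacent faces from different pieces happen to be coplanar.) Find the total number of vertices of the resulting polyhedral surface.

A decagonal antiprism: V=20, E=40, F=22.
Attach a regular tetrahedron (V=4, E=6, F=4) along a 3-gon: merge 3 vertices and 3 edges, delete both glued faces → V=21, E=43, F=24.
Check: V − E + F = 21 − 43 + 24 = 2.

21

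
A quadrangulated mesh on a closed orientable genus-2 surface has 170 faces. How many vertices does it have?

168

χ = 2 − 2·2 = -2, and every face is a square so 4F = 2E.
E = 4·170/2 = 340. Then V = -2 + E − F = -2 + 340 − 170 = 168.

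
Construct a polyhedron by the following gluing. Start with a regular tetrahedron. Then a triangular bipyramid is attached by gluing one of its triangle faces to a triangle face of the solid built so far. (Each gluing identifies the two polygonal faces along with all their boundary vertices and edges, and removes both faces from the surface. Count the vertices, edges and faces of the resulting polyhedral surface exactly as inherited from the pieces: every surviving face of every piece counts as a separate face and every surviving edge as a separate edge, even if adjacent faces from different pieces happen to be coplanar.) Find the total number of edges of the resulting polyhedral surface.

12

A regular tetrahedron: V=4, E=6, F=4.
Attach a triangular bipyramid (V=5, E=9, F=6) along a 3-gon: merge 3 vertices and 3 edges, delete both glued faces → V=6, E=12, F=8.
Check: V − E + F = 6 − 12 + 8 = 2.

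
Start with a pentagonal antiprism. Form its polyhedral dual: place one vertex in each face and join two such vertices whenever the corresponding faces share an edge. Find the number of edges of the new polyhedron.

20

The base solid has V = 10, E = 20, F = 12.
The dual swaps V and F and preserves E: V′ = F = 12, E′ = E = 20, F′ = V = 10.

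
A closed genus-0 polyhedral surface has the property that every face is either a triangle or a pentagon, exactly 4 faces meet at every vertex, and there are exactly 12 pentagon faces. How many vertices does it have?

Let x be the number of triangles; then F = 12 + x.
Edge–face incidences: 2E = 5·12 + 3·x = 60 + 3x.
Every vertex has degree 4, so 4V = 2E.
Euler: V − E + F = 2 ⇒ (2E)/4 − E + (12 + x) = 2.
Multiply by 8: 2·(2E) − 4·(2E) + 8·(12 + x) = 16, i.e. 96 + 8x − 2·(60 + 3x) = 16.
Collecting terms: 2x − 24 = 16, so 2x = 40, so x = 20.
Then 2E = 60 + 3·20 = 120, so E = 60, V = 2E/4 = 30, F = 12 + 20 = 32.

30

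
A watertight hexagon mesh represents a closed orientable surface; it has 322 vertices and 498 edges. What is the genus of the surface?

Every face is a hexagon and each edge borders two faces, so 6F = 2·498, giving F = 166.
χ = V − E + F = 322 − 498 + 166 = -10.
For a closed orientable surface χ = 2 − 2g, so g = (2 − (-10))/2 = 6.

6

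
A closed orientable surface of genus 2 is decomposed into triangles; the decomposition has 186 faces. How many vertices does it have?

91

χ = 2 − 2·2 = -2, and every face is a triangle so 3F = 2E.
E = 3·186/2 = 279. Then V = -2 + E − F = -2 + 279 − 186 = 91.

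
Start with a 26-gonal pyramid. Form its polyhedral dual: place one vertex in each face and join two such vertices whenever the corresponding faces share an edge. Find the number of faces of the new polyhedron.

27

The base solid has V = 27, E = 52, F = 27.
The dual swaps V and F and preserves E: V′ = F = 27, E′ = E = 52, F′ = V = 27.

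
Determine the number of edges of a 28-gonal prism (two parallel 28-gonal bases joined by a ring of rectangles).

A prism on an n-gon has two n-gon bases and n rectangular sides: V = 2·28 = 56, E = 3·28 = 84, F = 28 + 2 = 30.
Check: V − E + F = 56 − 84 + 30 = 2.

84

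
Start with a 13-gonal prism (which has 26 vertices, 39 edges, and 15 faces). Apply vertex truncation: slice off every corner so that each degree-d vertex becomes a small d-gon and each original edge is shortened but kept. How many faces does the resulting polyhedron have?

41

Truncation replaces each original edge-end by a new vertex, so V′ = 2E = 78.
Each original edge survives, and each old vertex of degree d contributes d new edges; summing degrees gives Σd = 2E, so E′ = E + 2E = 3E = 117.
Each original face survives and each original vertex becomes one new face: F′ = F + V = 41.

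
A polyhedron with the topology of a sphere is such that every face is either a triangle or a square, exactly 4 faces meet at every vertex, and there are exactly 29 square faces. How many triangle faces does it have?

8

Let x be the number of triangles; then F = 29 + x.
Edge–face incidences: 2E = 4·29 + 3·x = 116 + 3x.
Every vertex has degree 4, so 4V = 2E.
Euler: V − E + F = 2 ⇒ (2E)/4 − E + (29 + x) = 2.
Multiply by 8: 2·(2E) − 4·(2E) + 8·(29 + x) = 16, i.e. 232 + 8x − 2·(116 + 3x) = 16.
Collecting terms: 2x = 16, so x = 8.
Then 2E = 116 + 3·8 = 140, so E = 70, V = 2E/4 = 35, F = 29 + 8 = 37.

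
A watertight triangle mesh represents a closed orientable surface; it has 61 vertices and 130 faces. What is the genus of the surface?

Every face is a triangle, so 2E = 3·130 = 390, giving E = 195.
χ = V − E + F = 61 − 195 + 130 = -4.
For a closed orientable surface χ = 2 − 2g, so g = (2 − (-4))/2 = 3.

3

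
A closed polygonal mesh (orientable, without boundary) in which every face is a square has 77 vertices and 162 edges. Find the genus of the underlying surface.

Every face is a square and each edge borders two faces, so 4F = 2·162, giving F = 81.
χ = V − E + F = 77 − 162 + 81 = -4.
For a closed orientable surface χ = 2 − 2g, so g = (2 − (-4))/2 = 3.

3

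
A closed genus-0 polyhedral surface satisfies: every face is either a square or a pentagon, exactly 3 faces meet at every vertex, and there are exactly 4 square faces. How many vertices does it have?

Let x be the number of pentagons; then F = 4 + x.
Edge–face incidences: 2E = 4·4 + 5·x = 16 + 5x.
Every vertex has degree 3, so 3V = 2E.
Euler: V − E + F = 2 ⇒ (2E)/3 − E + (4 + x) = 2.
Multiply by 6: 2·(2E) − 3·(2E) + 6·(4 + x) = 12, i.e. 24 + 6x − (16 + 5x) = 12.
Collecting terms: x + 8 = 12, so x = 4.
Then 2E = 16 + 5·4 = 36, so E = 18, V = 2E/3 = 12, F = 4 + 4 = 8.

12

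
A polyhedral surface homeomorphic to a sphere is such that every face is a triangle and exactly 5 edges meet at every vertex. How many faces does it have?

20

Each face has 3 edges and each edge borders two faces, so 2E = 3F.
Each vertex has degree 5, so 5V = 2E and hence V = 3F/5.
Euler: V − E + F = 2 ⇒ (3F/5) − (3F/2) + F = 2.
Multiply by 10: (6 − 15 + 10)F = 20, i.e. 1F = 20.
So F = 20, E = 3·20/2 = 30, V = 3·20/5 = 12.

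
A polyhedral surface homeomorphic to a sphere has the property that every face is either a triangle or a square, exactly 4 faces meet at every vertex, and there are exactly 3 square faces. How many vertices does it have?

9

Let x be the number of triangles; then F = 3 + x.
Edge–face incidences: 2E = 4·3 + 3·x = 12 + 3x.
Every vertex has degree 4, so 4V = 2E.
Euler: V − E + F = 2 ⇒ (2E)/4 − E + (3 + x) = 2.
Multiply by 8: 2·(2E) − 4·(2E) + 8·(3 + x) = 16, i.e. 24 + 8x − 2·(12 + 3x) = 16.
Collecting terms: 2x = 16, so x = 8.
Then 2E = 12 + 3·8 = 36, so E = 18, V = 2E/4 = 9, F = 3 + 8 = 11.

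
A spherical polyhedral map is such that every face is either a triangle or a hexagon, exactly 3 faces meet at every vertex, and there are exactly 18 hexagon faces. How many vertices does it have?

Let x be the number of triangles; then F = 18 + x.
Edge–face incidences: 2E = 6·18 + 3·x = 108 + 3x.
Every vertex has degree 3, so 3V = 2E.
Euler: V − E + F = 2 ⇒ (2E)/3 − E + (18 + x) = 2.
Multiply by 6: 2·(2E) − 3·(2E) + 6·(18 + x) = 12, i.e. 108 + 6x − (108 + 3x) = 12.
Collecting terms: 3x = 12, so x = 4.
Then 2E = 108 + 3·4 = 120, so E = 60, V = 2E/3 = 40, F = 18 + 4 = 22.

40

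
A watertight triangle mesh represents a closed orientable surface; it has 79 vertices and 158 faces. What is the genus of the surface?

Every face is a triangle, so 2E = 3·158 = 474, giving E = 237.
χ = V − E + F = 79 − 237 + 158 = 0.
For a closed orientable surface χ = 2 − 2g, so g = (2 − (0))/2 = 1.

1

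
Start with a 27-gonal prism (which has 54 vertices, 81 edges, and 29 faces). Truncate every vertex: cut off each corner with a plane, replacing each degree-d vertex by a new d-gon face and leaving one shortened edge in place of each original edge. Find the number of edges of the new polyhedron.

243

Truncation replaces each original edge-end by a new vertex, so V′ = 2E = 162.
Each original edge survives, and each old vertex of degree d contributes d new edges; summing degrees gives Σd = 2E, so E′ = E + 2E = 3E = 243.
Each original face survives and each original vertex becomes one new face: F′ = F + V = 83.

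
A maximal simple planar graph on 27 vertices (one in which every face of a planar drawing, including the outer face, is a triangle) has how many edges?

In a plane triangulation 3F = 2E and V − E + F = 2, so E = 3V − 6 = 3·27 − 6 = 75.

75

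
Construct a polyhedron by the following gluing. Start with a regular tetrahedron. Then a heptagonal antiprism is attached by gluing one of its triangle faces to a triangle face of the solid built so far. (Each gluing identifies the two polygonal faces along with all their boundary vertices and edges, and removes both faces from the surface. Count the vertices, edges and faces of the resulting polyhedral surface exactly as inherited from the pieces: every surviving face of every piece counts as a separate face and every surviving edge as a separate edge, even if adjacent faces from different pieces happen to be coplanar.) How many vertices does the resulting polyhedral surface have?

15

A regular tetrahedron: V=4, E=6, F=4.
Attach a heptagonal antiprism (V=14, E=28, F=16) along a 3-gon: merge 3 vertices and 3 edges, delete both glued faces → V=15, E=31, F=18.
Check: V − E + F = 15 − 31 + 18 = 2.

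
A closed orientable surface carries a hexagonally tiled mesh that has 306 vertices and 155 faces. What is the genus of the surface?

3

Every face is a hexagon, so 2E = 6·155 = 930, giving E = 465.
χ = V − E + F = 306 − 465 + 155 = -4.
For a closed orientable surface χ = 2 − 2g, so g = (2 − (-4))/2 = 3.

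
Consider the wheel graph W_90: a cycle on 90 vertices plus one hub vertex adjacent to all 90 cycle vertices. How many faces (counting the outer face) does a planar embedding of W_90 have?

91

W_90 has V = 90 + 1 = 91 vertices and E = 2·90 = 180 edges.
By Euler's formula F = 2 − V + E = 2 − 91 + 180 = 91.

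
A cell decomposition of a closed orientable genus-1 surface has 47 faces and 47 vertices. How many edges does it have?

94

For a closed orientable surface of genus 1, χ = 2 − 2·1 = 0.
E = V + F − (0) = 47 + 47 − (0) = 94.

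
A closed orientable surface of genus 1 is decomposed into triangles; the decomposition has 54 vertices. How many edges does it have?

χ = 2 − 2·1 = 0, and every face is a triangle so 3F = 2E.
V − E + F = 0 with E = 3F/2 gives 54 − (3/2 − 1)·F = 0, so F = 108 and E = 162.

162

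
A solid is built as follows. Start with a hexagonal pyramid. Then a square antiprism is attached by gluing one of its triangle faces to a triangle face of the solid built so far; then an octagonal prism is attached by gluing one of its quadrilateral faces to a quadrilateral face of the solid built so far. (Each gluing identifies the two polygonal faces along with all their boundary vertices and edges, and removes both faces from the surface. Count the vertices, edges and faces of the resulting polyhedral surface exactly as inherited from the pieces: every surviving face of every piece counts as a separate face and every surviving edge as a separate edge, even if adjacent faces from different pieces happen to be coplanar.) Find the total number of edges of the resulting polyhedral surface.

45

A hexagonal pyramid: V=7, E=12, F=7.
Attach a square antiprism (V=8, E=16, F=10) along a 3-gon: merge 3 vertices and 3 edges, delete both glued faces → V=12, E=25, F=15.
Attach an octagonal prism (V=16, E=24, F=10) along a 4-gon: merge 4 vertices and 4 edges, delete both glued faces → V=24, E=45, F=23.
Check: V − E + F = 24 − 45 + 23 = 2.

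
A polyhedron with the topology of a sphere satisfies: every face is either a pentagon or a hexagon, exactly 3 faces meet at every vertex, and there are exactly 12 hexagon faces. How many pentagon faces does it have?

Let x be the number of pentagons; then F = 12 + x.
Edge–face incidences: 2E = 6·12 + 5·x = 72 + 5x.
Every vertex has degree 3, so 3V = 2E.
Euler: V − E + F = 2 ⇒ (2E)/3 − E + (12 + x) = 2.
Multiply by 6: 2·(2E) − 3·(2E) + 6·(12 + x) = 12, i.e. 72 + 6x − (72 + 5x) = 12.
Collecting terms: x = 12.
Then 2E = 72 + 5·12 = 132, so E = 66, V = 2E/3 = 44, F = 12 + 12 = 24.

12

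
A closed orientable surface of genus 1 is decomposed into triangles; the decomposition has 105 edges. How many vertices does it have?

35

χ = 2 − 2·1 = 0, and every face is a triangle so 3F = 2E.
F = 2E/3 = 70. Then V = 0 + E − F = 0 + 105 − 70 = 35.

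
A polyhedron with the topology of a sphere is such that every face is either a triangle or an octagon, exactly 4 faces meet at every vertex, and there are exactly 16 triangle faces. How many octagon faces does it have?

2

Let x be the number of octagons; then F = 16 + x.
Edge–face incidences: 2E = 3·16 + 8·x = 48 + 8x.
Every vertex has degree 4, so 4V = 2E.
Euler: V − E + F = 2 ⇒ (2E)/4 − E + (16 + x) = 2.
Multiply by 8: 2·(2E) − 4·(2E) + 8·(16 + x) = 16, i.e. 128 + 8x − 2·(48 + 8x) = 16.
Collecting terms: −8x + 32 = 16, so −8x = −16, so x = 2.
Then 2E = 48 + 8·2 = 64, so E = 32, V = 2E/4 = 16, F = 16 + 2 = 18.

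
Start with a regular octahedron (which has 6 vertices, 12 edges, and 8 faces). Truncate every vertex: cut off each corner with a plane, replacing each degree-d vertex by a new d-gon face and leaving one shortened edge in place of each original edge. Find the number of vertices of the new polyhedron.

24

Truncation replaces each original edge-end by a new vertex, so V′ = 2E = 24.
Each original edge survives, and each old vertex of degree d contributes d new edges; summing degrees gives Σd = 2E, so E′ = E + 2E = 3E = 36.
Each original face survives and each original vertex becomes one new face: F′ = F + V = 14.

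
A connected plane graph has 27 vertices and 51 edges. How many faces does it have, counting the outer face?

Euler's formula for a connected plane graph: V − E + F = 2, so F = 2 − 27 + 51 = 26.

26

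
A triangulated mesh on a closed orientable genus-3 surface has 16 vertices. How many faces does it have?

40

χ = 2 − 2·3 = -4, and every face is a triangle so 3F = 2E.
V − E + F = -4 with E = 3F/2 gives 16 − (3/2 − 1)·F = -4, so F = 40 and E = 60.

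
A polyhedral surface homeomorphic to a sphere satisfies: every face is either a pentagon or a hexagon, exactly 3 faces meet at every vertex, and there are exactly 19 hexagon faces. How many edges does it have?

87

Let x be the number of pentagons; then F = 19 + x.
Edge–face incidences: 2E = 6·19 + 5·x = 114 + 5x.
Every vertex has degree 3, so 3V = 2E.
Euler: V − E + F = 2 ⇒ (2E)/3 − E + (19 + x) = 2.
Multiply by 6: 2·(2E) − 3·(2E) + 6·(19 + x) = 12, i.e. 114 + 6x − (114 + 5x) = 12.
Collecting terms: x = 12.
Then 2E = 114 + 5·12 = 174, so E = 87, V = 2E/3 = 58, F = 19 + 12 = 31.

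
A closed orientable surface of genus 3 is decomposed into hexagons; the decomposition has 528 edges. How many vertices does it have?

χ = 2 − 2·3 = -4, and every face is a hexagon so 6F = 2E.
F = 2E/6 = 176. Then V = -4 + E − F = -4 + 528 − 176 = 348.

348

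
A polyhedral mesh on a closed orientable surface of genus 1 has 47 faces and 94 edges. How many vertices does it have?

47

For a closed orientable surface of genus 1, χ = 2 − 2·1 = 0.
V = 0 + E − F = 0 + 94 − 47 = 47.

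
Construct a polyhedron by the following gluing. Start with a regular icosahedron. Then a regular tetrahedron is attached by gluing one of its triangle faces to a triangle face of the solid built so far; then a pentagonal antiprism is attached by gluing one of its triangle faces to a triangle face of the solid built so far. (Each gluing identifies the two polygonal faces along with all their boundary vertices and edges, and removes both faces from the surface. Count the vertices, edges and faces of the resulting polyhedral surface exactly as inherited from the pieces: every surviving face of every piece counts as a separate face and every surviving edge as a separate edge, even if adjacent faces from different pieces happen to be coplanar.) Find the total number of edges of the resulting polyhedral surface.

50

A regular icosahedron: V=12, E=30, F=20.
Attach a regular tetrahedron (V=4, E=6, F=4) along a 3-gon: merge 3 vertices and 3 edges, delete both glued faces → V=13, E=33, F=22.
Attach a pentagonal antiprism (V=10, E=20, F=12) along a 3-gon: merge 3 vertices and 3 edges, delete both glued faces → V=20, E=50, F=32.
Check: V − E + F = 20 − 50 + 32 = 2.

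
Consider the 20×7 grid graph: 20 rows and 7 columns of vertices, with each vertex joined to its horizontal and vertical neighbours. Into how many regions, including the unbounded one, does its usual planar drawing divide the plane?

115

The grid has V = 20·7 = 140 vertices and E = 20·6 + 7·19 = 253 edges.
F = 2 − V + E = 2 − 140 + 253 = 115.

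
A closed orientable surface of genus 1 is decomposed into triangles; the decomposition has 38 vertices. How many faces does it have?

χ = 2 − 2·1 = 0, and every face is a triangle so 3F = 2E.
V − E + F = 0 with E = 3F/2 gives 38 − (3/2 − 1)·F = 0, so F = 76 and E = 114.

76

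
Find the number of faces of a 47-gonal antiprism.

96

An antiprism on an n-gon has two n-gon caps and 2n triangles: V = 2·47 = 94, E = 4·47 = 188, F = 2·47 + 2 = 96.
Check: V − E + F = 94 − 188 + 96 = 2.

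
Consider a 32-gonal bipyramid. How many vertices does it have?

34

A bipyramid over an n-gon has 2n triangular faces and n + 2 vertices: V = 32 + 2 = 34, E = 3·32 = 96, F = 2·32 = 64.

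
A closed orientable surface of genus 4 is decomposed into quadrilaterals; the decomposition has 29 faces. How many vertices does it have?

23

χ = 2 − 2·4 = -6, and every face is a square so 4F = 2E.
E = 4·29/2 = 58. Then V = -6 + E − F = -6 + 58 − 29 = 23.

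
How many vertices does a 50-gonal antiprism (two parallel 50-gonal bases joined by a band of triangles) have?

100

An antiprism on an n-gon has two n-gon caps and 2n triangles: V = 2·50 = 100, E = 4·50 = 200, F = 2·50 + 2 = 102.
Check: V − E + F = 100 − 200 + 102 = 2.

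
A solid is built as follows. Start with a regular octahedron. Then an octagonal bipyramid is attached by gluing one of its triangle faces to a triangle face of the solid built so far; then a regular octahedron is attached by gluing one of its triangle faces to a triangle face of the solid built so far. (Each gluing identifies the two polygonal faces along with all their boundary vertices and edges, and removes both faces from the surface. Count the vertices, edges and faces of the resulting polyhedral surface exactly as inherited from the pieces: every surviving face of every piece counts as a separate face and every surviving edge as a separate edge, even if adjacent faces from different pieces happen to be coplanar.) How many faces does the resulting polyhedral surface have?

A regular octahedron: V=6, E=12, F=8.
Attach an octagonal bipyramid (V=10, E=24, F=16) along a 3-gon: merge 3 vertices and 3 edges, delete both glued faces → V=13, E=33, F=22.
Attach a regular octahedron (V=6, E=12, F=8) along a 3-gon: merge 3 vertices and 3 edges, delete both glued faces → V=16, E=42, F=28.
Check: V − E + F = 16 − 42 + 28 = 2.

28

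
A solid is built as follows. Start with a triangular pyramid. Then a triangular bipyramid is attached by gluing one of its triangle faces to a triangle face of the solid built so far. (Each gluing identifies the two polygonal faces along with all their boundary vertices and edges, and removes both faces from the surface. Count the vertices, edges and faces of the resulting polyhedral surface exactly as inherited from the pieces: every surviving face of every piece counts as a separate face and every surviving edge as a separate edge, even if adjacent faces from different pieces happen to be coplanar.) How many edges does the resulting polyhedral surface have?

12

A triangular pyramid: V=4, E=6, F=4.
Attach a triangular bipyramid (V=5, E=9, F=6) along a 3-gon: merge 3 vertices and 3 edges, delete both glued faces → V=6, E=12, F=8.
Check: V − E + F = 6 − 12 + 8 = 2.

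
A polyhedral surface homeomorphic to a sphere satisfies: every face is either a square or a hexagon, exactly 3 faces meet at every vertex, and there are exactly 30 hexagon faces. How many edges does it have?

102

Let x be the number of squares; then F = 30 + x.
Edge–face incidences: 2E = 6·30 + 4·x = 180 + 4x.
Every vertex has degree 3, so 3V = 2E.
Euler: V − E + F = 2 ⇒ (2E)/3 − E + (30 + x) = 2.
Multiply by 6: 2·(2E) − 3·(2E) + 6·(30 + x) = 12, i.e. 180 + 6x − (180 + 4x) = 12.
Collecting terms: 2x = 12, so x = 6.
Then 2E = 180 + 4·6 = 204, so E = 102, V = 2E/3 = 68, F = 30 + 6 = 36.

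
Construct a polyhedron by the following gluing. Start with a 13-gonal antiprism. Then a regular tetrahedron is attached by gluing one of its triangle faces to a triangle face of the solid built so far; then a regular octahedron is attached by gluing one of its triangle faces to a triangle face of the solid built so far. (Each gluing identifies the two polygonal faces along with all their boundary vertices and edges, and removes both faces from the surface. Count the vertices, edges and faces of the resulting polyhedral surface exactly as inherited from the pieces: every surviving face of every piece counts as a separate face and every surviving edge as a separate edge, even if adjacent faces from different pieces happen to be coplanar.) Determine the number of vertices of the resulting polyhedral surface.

A 13-gonal antiprism: V=26, E=52, F=28.
Attach a regular tetrahedron (V=4, E=6, F=4) along a 3-gon: merge 3 vertices and 3 edges, delete both glued faces → V=27, E=55, F=30.
Attach a regular octahedron (V=6, E=12, F=8) along a 3-gon: merge 3 vertices and 3 edges, delete both glued faces → V=30, E=64, F=36.
Check: V − E + F = 30 − 64 + 36 = 2.

30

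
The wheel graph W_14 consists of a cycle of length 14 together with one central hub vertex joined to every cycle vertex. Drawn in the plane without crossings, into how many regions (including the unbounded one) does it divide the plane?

W_14 has V = 14 + 1 = 15 vertices and E = 2·14 = 28 edges.
By Euler's formula F = 2 − V + E = 2 − 15 + 28 = 15.

15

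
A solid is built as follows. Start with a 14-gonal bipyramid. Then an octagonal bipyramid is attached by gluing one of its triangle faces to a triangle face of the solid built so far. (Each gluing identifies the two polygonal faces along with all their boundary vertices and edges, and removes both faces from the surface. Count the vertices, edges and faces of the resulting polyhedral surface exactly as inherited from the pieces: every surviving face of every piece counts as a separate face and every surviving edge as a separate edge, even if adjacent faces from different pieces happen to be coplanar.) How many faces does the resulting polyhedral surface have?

A 14-gonal bipyramid: V=16, E=42, F=28.
Attach an octagonal bipyramid (V=10, E=24, F=16) along a 3-gon: merge 3 vertices and 3 edges, delete both glued faces → V=23, E=63, F=42.
Check: V − E + F = 23 − 63 + 42 = 2.

42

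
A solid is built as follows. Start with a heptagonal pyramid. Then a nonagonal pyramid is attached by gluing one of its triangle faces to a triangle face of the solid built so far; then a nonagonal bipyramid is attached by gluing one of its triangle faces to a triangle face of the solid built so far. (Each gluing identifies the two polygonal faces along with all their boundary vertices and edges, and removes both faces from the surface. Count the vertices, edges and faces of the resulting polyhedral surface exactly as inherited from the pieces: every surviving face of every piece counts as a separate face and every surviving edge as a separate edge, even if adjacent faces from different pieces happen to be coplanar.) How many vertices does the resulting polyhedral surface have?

A heptagonal pyramid: V=8, E=14, F=8.
Attach a nonagonal pyramid (V=10, E=18, F=10) along a 3-gon: merge 3 vertices and 3 edges, delete both glued faces → V=15, E=29, F=16.
Attach a nonagonal bipyramid (V=11, E=27, F=18) along a 3-gon: merge 3 vertices and 3 edges, delete both glued faces → V=23, E=53, F=32.
Check: V − E + F = 23 − 53 + 32 = 2.

23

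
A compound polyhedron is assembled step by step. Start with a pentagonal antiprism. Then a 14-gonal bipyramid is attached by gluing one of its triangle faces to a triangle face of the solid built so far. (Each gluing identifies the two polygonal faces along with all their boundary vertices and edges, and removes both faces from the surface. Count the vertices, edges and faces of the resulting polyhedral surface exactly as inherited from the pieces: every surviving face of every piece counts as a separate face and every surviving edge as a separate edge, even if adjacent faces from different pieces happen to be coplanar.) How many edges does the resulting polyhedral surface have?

A pentagonal antiprism: V=10, E=20, F=12.
Attach a 14-gonal bipyramid (V=16, E=42, F=28) along a 3-gon: merge 3 vertices and 3 edges, delete both glued faces → V=23, E=59, F=38.
Check: V − E + F = 23 − 59 + 38 = 2.

59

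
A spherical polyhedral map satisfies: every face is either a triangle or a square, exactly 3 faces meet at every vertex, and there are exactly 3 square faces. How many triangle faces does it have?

2

Let x be the number of triangles; then F = 3 + x.
Edge–face incidences: 2E = 4·3 + 3·x = 12 + 3x.
Every vertex has degree 3, so 3V = 2E.
Euler: V − E + F = 2 ⇒ (2E)/3 − E + (3 + x) = 2.
Multiply by 6: 2·(2E) − 3·(2E) + 6·(3 + x) = 12, i.e. 18 + 6x − (12 + 3x) = 12.
Collecting terms: 3x + 6 = 12, so 3x = 6, so x = 2.
Then 2E = 12 + 3·2 = 18, so E = 9, V = 2E/3 = 6, F = 3 + 2 = 5.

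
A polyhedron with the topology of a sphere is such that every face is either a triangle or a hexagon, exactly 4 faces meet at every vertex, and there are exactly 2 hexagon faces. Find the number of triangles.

Let x be the number of triangles; then F = 2 + x.
Edge–face incidences: 2E = 6·2 + 3·x = 12 + 3x.
Every vertex has degree 4, so 4V = 2E.
Euler: V − E + F = 2 ⇒ (2E)/4 − E + (2 + x) = 2.
Multiply by 8: 2·(2E) − 4·(2E) + 8·(2 + x) = 16, i.e. 16 + 8x − 2·(12 + 3x) = 16.
Collecting terms: 2x − 8 = 16, so 2x = 24, so x = 12.
Then 2E = 12 + 3·12 = 48, so E = 24, V = 2E/4 = 12, F = 2 + 12 = 14.

12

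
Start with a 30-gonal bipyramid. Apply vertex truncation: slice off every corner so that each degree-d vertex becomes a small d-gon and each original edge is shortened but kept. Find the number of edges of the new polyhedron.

270

The base solid has V = 32, E = 90, F = 60.
Truncation replaces each original edge-end by a new vertex, so V′ = 2E = 180.
Each original edge survives, and each old vertex of degree d contributes d new edges; summing degrees gives Σd = 2E, so E′ = E + 2E = 3E = 270.
Each original face survives and each original vertex becomes one new face: F′ = F + V = 92.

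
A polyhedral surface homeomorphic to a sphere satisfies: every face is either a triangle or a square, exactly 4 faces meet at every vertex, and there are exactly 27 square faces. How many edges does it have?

66

Let x be the number of triangles; then F = 27 + x.
Edge–face incidences: 2E = 4·27 + 3·x = 108 + 3x.
Every vertex has degree 4, so 4V = 2E.
Euler: V − E + F = 2 ⇒ (2E)/4 − E + (27 + x) = 2.
Multiply by 8: 2·(2E) − 4·(2E) + 8·(27 + x) = 16, i.e. 216 + 8x − 2·(108 + 3x) = 16.
Collecting terms: 2x = 16, so x = 8.
Then 2E = 108 + 3·8 = 132, so E = 66, V = 2E/4 = 33, F = 27 + 8 = 35.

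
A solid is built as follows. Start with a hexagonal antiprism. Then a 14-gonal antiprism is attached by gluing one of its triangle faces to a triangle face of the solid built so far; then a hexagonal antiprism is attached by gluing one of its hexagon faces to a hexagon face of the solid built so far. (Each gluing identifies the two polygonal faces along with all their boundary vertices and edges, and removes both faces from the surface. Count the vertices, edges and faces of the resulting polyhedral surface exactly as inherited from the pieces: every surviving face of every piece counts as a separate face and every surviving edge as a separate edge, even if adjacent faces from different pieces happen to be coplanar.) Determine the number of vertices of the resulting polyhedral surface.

A hexagonal antiprism: V=12, E=24, F=14.
Attach a 14-gonal antiprism (V=28, E=56, F=30) along a 3-gon: merge 3 vertices and 3 edges, delete both glued faces → V=37, E=77, F=42.
Attach a hexagonal antiprism (V=12, E=24, F=14) along a 6-gon: merge 6 vertices and 6 edges, delete both glued faces → V=43, E=95, F=54.
Check: V − E + F = 43 − 95 + 54 = 2.

43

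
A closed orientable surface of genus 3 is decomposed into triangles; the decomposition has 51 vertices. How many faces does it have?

χ = 2 − 2·3 = -4, and every face is a triangle so 3F = 2E.
V − E + F = -4 with E = 3F/2 gives 51 − (3/2 − 1)·F = -4, so F = 110 and E = 165.

110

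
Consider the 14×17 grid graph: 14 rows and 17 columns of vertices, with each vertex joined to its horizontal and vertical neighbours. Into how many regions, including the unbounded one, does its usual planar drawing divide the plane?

209

The grid has V = 14·17 = 238 vertices and E = 14·16 + 17·13 = 445 edges.
F = 2 − V + E = 2 − 238 + 445 = 209.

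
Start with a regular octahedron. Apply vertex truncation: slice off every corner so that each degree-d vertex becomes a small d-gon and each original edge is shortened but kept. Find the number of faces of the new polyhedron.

The base solid has V = 6, E = 12, F = 8.
Truncation replaces each original edge-end by a new vertex, so V′ = 2E = 24.
Each original edge survives, and each old vertex of degree d contributes d new edges; summing degrees gives Σd = 2E, so E′ = E + 2E = 3E = 36.
Each original face survives and each original vertex becomes one new face: F′ = F + V = 14.

14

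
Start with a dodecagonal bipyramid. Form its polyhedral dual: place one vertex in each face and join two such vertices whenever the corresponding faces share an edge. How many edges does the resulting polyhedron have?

The base solid has V = 14, E = 36, F = 24.
The dual swaps V and F and preserves E: V′ = F = 24, E′ = E = 36, F′ = V = 14.

36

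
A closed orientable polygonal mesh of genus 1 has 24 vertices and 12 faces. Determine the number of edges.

For a closed orientable surface of genus 1, χ = 2 − 2·1 = 0.
E = V + F − (0) = 24 + 12 − (0) = 36.

36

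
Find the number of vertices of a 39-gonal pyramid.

A pyramid on an n-gon base has one n-gon and n triangles: V = 39 + 1 = 40, E = 2·39 = 78, F = 39 + 1 = 40.

40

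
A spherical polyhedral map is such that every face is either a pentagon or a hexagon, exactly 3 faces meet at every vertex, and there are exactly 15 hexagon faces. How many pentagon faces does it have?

12

Let x be the number of pentagons; then F = 15 + x.
Edge–face incidences: 2E = 6·15 + 5·x = 90 + 5x.
Every vertex has degree 3, so 3V = 2E.
Euler: V − E + F = 2 ⇒ (2E)/3 − E + (15 + x) = 2.
Multiply by 6: 2·(2E) − 3·(2E) + 6·(15 + x) = 12, i.e. 90 + 6x − (90 + 5x) = 12.
Collecting terms: x = 12.
Then 2E = 90 + 5·12 = 150, so E = 75, V = 2E/3 = 50, F = 15 + 12 = 27.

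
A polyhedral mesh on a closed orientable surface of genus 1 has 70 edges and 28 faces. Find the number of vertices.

42

For a closed orientable surface of genus 1, χ = 2 − 2·1 = 0.
V = 0 + E − F = 0 + 70 − 28 = 42.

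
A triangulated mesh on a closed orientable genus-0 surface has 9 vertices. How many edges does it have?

χ = 2 − 2·0 = 2, and every face is a triangle so 3F = 2E.
V − E + F = 2 with E = 3F/2 gives 9 − (3/2 − 1)·F = 2, so F = 14 and E = 21.

21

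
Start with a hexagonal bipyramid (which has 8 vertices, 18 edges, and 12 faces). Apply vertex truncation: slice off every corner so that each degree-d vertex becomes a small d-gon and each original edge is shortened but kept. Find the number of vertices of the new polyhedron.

36

Truncation replaces each original edge-end by a new vertex, so V′ = 2E = 36.
Each original edge survives, and each old vertex of degree d contributes d new edges; summing degrees gives Σd = 2E, so E′ = E + 2E = 3E = 54.
Each original face survives and each original vertex becomes one new face: F′ = F + V = 20.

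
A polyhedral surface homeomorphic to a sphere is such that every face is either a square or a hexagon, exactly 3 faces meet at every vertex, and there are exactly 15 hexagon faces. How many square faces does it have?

6

Let x be the number of squares; then F = 15 + x.
Edge–face incidences: 2E = 6·15 + 4·x = 90 + 4x.
Every vertex has degree 3, so 3V = 2E.
Euler: V − E + F = 2 ⇒ (2E)/3 − E + (15 + x) = 2.
Multiply by 6: 2·(2E) − 3·(2E) + 6·(15 + x) = 12, i.e. 90 + 6x − (90 + 4x) = 12.
Collecting terms: 2x = 12, so x = 6.
Then 2E = 90 + 4·6 = 114, so E = 57, V = 2E/3 = 38, F = 15 + 6 = 21.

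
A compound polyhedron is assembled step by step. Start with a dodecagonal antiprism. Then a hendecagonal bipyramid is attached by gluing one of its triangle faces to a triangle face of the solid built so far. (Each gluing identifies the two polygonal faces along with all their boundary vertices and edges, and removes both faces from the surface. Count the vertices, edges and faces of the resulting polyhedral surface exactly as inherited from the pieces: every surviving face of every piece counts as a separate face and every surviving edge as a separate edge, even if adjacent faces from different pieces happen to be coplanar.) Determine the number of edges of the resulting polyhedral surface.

78

A dodecagonal antiprism: V=24, E=48, F=26.
Attach a hendecagonal bipyramid (V=13, E=33, F=22) along a 3-gon: merge 3 vertices and 3 edges, delete both glued faces → V=34, E=78, F=46.
Check: V − E + F = 34 − 78 + 46 = 2.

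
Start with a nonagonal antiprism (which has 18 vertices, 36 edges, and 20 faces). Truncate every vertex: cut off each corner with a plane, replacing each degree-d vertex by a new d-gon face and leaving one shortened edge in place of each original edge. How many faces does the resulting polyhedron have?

Truncation replaces each original edge-end by a new vertex, so V′ = 2E = 72.
Each original edge survives, and each old vertex of degree d contributes d new edges; summing degrees gives Σd = 2E, so E′ = E + 2E = 3E = 108.
Each original face survives and each original vertex becomes one new face: F′ = F + V = 38.

38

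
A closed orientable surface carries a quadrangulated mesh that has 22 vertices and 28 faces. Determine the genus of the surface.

4

Every face is a square, so 2E = 4·28 = 112, giving E = 56.
χ = V − E + F = 22 − 56 + 28 = -6.
For a closed orientable surface χ = 2 − 2g, so g = (2 − (-6))/2 = 4.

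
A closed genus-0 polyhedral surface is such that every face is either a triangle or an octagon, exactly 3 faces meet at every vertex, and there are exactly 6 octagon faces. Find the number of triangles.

8

Let x be the number of triangles; then F = 6 + x.
Edge–face incidences: 2E = 8·6 + 3·x = 48 + 3x.
Every vertex has degree 3, so 3V = 2E.
Euler: V − E + F = 2 ⇒ (2E)/3 − E + (6 + x) = 2.
Multiply by 6: 2·(2E) − 3·(2E) + 6·(6 + x) = 12, i.e. 36 + 6x − (48 + 3x) = 12.
Collecting terms: 3x − 12 = 12, so 3x = 24, so x = 8.
Then 2E = 48 + 3·8 = 72, so E = 36, V = 2E/3 = 24, F = 6 + 8 = 14.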